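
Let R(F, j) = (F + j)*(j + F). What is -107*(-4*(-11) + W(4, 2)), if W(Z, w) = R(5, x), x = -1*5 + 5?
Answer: -7383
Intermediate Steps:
x = 0 (x = -5 + 5 = 0)
R(F, j) = (F + j)**2 (R(F, j) = (F + j)*(F + j) = (F + j)**2)
W(Z, w) = 25 (W(Z, w) = (5 + 0)**2 = 5**2 = 25)
-107*(-4*(-11) + W(4, 2)) = -107*(-4*(-11) + 25) = -107*(44 + 25) = -107*69 = -7383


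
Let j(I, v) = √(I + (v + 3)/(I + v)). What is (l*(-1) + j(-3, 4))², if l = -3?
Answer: 25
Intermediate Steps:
j(I, v) = √(I + (3 + v)/(I + v))
(l*(-1) + j(-3, 4))² = (-3*(-1) + √((3 + 4 - 3*(-3 + 4))/(-3 + 4)))² = (3 + √((3 + 4 - 3*1)/1))² = (3 + √(1*(3 + 4 - 3)))² = (3 + √(1*4))² = (3 + √4)² = (3 + 2)² = 5² = 25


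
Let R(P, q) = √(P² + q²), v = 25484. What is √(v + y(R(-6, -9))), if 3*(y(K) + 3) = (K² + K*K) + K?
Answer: √(25559 + √13) ≈ 159.88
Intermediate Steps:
y(K) = -3 + K/3 + 2*K²/3 (y(K) = -3 + ((K² + K*K) + K)/3 = -3 + ((K² + K²) + K)/3 = -3 + (2*K² + K)/3 = -3 + (K + 2*K²)/3 = -3 + (K/3 + 2*K²/3) = -3 + K/3 + 2*K²/3)
√(v + y(R(-6, -9))) = √(25484 + (-3 + √((-6)² + (-9)²)/3 + 2*(√((-6)² + (-9)²))²/3)) = √(25484 + (-3 + √(36 + 81)/3 + 2*(√(36 + 81))²/3)) = √(25484 + (-3 + √117/3 + 2*(√117)²/3)) = √(25484 + (-3 + (3*√13)/3 + 2*(3*√13)²/3)) = √(25484 + (-3 + √13 + (⅔)*117)) = √(25484 + (-3 + √13 + 78)) = √(25484 + (75 + √13)) = √(25559 + √13)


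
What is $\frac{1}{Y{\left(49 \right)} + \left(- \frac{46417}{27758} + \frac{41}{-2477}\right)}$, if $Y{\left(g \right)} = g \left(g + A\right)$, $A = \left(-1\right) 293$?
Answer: $- \frac{68756566}{822169616083} \approx -8.3628 \cdot 10^{-5}$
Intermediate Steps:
$A = -293$
$Y{\left(g \right)} = g \left(-293 + g\right)$ ($Y{\left(g \right)} = g \left(g - 293\right) = g \left(-293 + g\right)$)
$\frac{1}{Y{\left(49 \right)} + \left(- \frac{46417}{27758} + \frac{41}{-2477}\right)} = \frac{1}{49 \left(-293 + 49\right) + \left(- \frac{46417}{27758} + \frac{41}{-2477}\right)} = \frac{1}{49 \left(-244\right) + \left(\left(-46417\right) \frac{1}{27758} + 41 \left(- \frac{1}{2477}\right)\right)} = \frac{1}{-11956 - \frac{116112987}{68756566}} = \frac{1}{- \frac{822169616083}{68756566}} = - \frac{68756566}{822169616083}$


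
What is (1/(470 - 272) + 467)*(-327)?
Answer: -10078903/66 ≈ -1.5271e+5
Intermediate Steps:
(1/(470 - 272) + 467)*(-327) = (1/198 + 467)*(-327) = (92467/198)*(-327) = -10078903/66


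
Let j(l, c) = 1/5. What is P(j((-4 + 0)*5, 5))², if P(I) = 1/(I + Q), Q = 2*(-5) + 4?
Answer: 25/841 ≈ 0.029727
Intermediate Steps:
j(l, c) = ⅕
Q = -6 (Q = -10 + 4 = -6)
P(I) = 1/(-6 + I) (P(I) = 1/(I - 6) = 1/(-6 + I))
P(j((-4 + 0)*5, 5))² = (1/(-6 + ⅕))² = (1/(-29/5))² = (-5/29)² = 25/841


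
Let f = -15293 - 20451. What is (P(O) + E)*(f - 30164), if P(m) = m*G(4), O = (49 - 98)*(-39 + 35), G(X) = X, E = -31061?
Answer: 1995496516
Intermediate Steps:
f = -35744
O = 196 (O = -49*(-4) = 196)
P(m) = 4*m (P(m) = m*4 = 4*m)
(P(O) + E)*(f - 30164) = (4*196 - 31061)*(-35744 - 30164) = (784 - 31061)*(-65908) = -30277*(-65908) = 1995496516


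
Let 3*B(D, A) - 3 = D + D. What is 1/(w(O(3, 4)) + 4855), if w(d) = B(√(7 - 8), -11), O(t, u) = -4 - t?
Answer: 10926/53056657 - 3*I/106113314 ≈ 0.00020593 - 2.8272e-8*I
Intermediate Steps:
B(D, A) = 1 + 2*D/3 (B(D, A) = 1 + (D + D)/3 = 1 + (2*D)/3 = 1 + 2*D/3)
w(d) = 1 + 2*I/3 (w(d) = 1 + 2*√(7 - 8)/3 = 1 + 2*√(-1)/3 = 1 + 2*I/3)
1/(w(O(3, 4)) + 4855) = 1/((1 + 2*I/3) + 4855) = 1/(4856 + 2*I/3) = 9*(4856 - 2*I/3)/212226628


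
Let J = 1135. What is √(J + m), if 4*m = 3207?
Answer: √7747/2 ≈ 44.009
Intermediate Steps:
m = 3207/4 (m = (¼)*3207 = 3207/4 ≈ 801.75)
√(J + m) = √(1135 + 3207/4) = √(7747/4) = √7747/2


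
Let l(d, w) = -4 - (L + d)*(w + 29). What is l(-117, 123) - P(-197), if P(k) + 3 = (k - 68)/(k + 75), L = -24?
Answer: 2614317/122 ≈ 21429.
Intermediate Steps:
l(d, w) = -4 - (-24 + d)*(29 + w) (l(d, w) = -4 - (-24 + d)*(w + 29) = -4 - (-24 + d)*(29 + w))
P(k) = -3 + (-68 + k)/(75 + k) (P(k) = -3 + (k - 68)/(k + 75) = -3 + (-68 + k)/(75 + k))
l(-117, 123) - P(-197) = (692 - 29*(-117) + 24*123 - 1*(-117)*123) - (-293 - 2*(-197))/(75 - 197) = (692 + 3393 + 2952 + 14391) - (-293 + 394)/(-122) = 21428 - (-1)*101/122 = 21428 - 1*(-101/122) = 21428 + 101/122 = 2614317/122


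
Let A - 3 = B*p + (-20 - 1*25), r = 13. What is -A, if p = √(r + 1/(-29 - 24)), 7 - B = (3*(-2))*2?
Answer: 42 - 76*√2279/53 ≈ -26.456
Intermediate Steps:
B = 19 (B = 7 - 3*(-2)*2 = 7 - (-6)*2 = 7 - 1*(-12) = 7 + 12 = 19)
p = 4*√2279/53 (p = √(13 + 1/(-29 - 24)) = √(13 + 1/(-53)) = √(13 - 1/53) = √(688/53) = 4*√2279/53 ≈ 3.6029)
A = -42 + 76*√2279/53 (A = 3 + (19*(4*√2279/53) + (-20 - 1*25)) = 3 + (76*√2279/53 + (-20 - 25)) = 3 + (76*√2279/53 - 45) = 3 + (-45 + 76*√2279/53) = -42 + 76*√2279/53 ≈ 26.456)
-A = -(-42 + 76*√2279/53) = 42 - 76*√2279/53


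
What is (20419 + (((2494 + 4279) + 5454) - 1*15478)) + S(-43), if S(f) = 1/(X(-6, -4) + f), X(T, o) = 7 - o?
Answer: 549375/32 ≈ 17168.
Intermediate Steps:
S(f) = 1/(11 + f) (S(f) = 1/((7 - 1*(-4)) + f) = 1/((7 + 4) + f) = 1/(11 + f))
(20419 + (((2494 + 4279) + 5454) - 1*15478)) + S(-43) = (20419 + (((2494 + 4279) + 5454) - 1*15478)) + 1/(11 - 43) = (20419 + ((6773 + 5454) - 15478)) + 1/(-32) = (20419 + (12227 - 15478)) - 1/32 = (20419 - 3251) - 1/32 = 17168 - 1/32 = 549375/32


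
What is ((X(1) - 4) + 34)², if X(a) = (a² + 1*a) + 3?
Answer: 1225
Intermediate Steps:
X(a) = 3 + a + a² (X(a) = (a² + a) + 3 = (a + a²) + 3 = 3 + a + a²)
((X(1) - 4) + 34)² = (((3 + 1 + 1²) - 4) + 34)² = (((3 + 1 + 1) - 4) + 34)² = ((5 - 4) + 34)² = (1 + 34)² = 35² = 1225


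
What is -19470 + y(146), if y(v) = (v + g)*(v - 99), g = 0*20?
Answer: -12608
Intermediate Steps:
g = 0
y(v) = v*(-99 + v) (y(v) = (v + 0)*(v - 99) = v*(-99 + v))
-19470 + y(146) = -19470 + 146*(-99 + 146) = -19470 + 146*47 = -19470 + 6862 = -12608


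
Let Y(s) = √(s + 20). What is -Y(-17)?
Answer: -√3 ≈ -1.7320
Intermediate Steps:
Y(s) = √(20 + s)
-Y(-17) = -√(20 - 17) = -√3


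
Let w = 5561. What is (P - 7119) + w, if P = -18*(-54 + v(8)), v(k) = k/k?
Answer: -604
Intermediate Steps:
v(k) = 1
P = 954 (P = -18*(-54 + 1) = -18*(-53) = 954)
(P - 7119) + w = (954 - 7119) + 5561 = -6165 + 5561 = -604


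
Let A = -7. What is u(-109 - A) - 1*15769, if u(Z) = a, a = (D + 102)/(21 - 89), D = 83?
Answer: -1072477/68 ≈ -15772.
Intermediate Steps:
a = -185/68 (a = (83 + 102)/(21 - 89) = 185/(-68) = 185*(-1/68) = -185/68 ≈ -2.7206)
u(Z) = -185/68
u(-109 - A) - 1*15769 = -185/68 - 1*15769 = -185/68 - 15769 = -1072477/68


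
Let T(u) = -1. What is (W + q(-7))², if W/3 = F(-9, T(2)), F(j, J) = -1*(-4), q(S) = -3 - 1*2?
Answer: 49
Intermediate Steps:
q(S) = -5 (q(S) = -3 - 2 = -5)
F(j, J) = 4
W = 12 (W = 3*4 = 12)
(W + q(-7))² = (12 - 5)² = 7² = 49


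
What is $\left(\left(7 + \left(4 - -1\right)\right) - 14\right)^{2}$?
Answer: $4$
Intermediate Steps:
$\left(\left(7 + \left(4 - -1\right)\right) - 14\right)^{2} = \left(\left(7 + \left(4 + 1\right)\right) - 14\right)^{2} = \left(\left(7 + 5\right) - 14\right)^{2} = \left(12 - 14\right)^{2} = \left(-2\right)^{2} = 4$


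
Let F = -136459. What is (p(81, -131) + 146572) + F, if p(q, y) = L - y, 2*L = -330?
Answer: 10079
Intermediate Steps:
L = -165 (L = (½)*(-330) = -165)
p(q, y) = -165 - y
(p(81, -131) + 146572) + F = ((-165 - 1*(-131)) + 146572) - 136459 = ((-165 + 131) + 146572) - 136459 = (-34 + 146572) - 136459 = 146538 - 136459 = 10079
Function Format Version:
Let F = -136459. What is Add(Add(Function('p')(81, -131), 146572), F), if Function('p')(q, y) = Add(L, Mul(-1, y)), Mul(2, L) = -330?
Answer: 10079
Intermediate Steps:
L = -165 (L = Mul(Rational(1, 2), -330) = -165)
Function('p')(q, y) = Add(-165, Mul(-1, y))
Add(Add(Function('p')(81, -131), 146572), F) = Add(Add(Add(-165, Mul(-1, -131)), 146572), -136459) = Add(Add(Add(-165, 131), 146572), -136459) = Add(Add(-34, 146572), -136459) = Add(146538, -136459) = 10079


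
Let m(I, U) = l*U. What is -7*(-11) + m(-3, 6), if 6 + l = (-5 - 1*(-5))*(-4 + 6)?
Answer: 41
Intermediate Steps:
l = -6 (l = -6 + (-5 - 1*(-5))*(-4 + 6) = -6 + (-5 + 5)*2 = -6 + 0*2 = -6 + 0 = -6)
m(I, U) = -6*U
-7*(-11) + m(-3, 6) = -7*(-11) - 6*6 = 77 - 36 = 41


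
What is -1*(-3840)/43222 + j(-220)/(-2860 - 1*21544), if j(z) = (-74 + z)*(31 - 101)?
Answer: -99474675/131848711 ≈ -0.75446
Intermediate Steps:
j(z) = 5180 - 70*z (j(z) = (-74 + z)*(-70) = 5180 - 70*z)
-1*(-3840)/43222 + j(-220)/(-2860 - 1*21544) = -1*(-3840)/43222 + (5180 - 70*(-220))/(-2860 - 1*21544) = 3840*(1/43222) + (5180 + 15400)/(-2860 - 21544) = 1920/21611 + 20580/(-24404) = 1920/21611 + 20580*(-1/24404) = 1920/21611 - 5145/6101 = -99474675/131848711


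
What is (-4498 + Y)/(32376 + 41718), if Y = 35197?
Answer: 10233/24698 ≈ 0.41433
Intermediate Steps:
(-4498 + Y)/(32376 + 41718) = (-4498 + 35197)/(32376 + 41718) = 30699/74094 = 30699*(1/74094) = 10233/24698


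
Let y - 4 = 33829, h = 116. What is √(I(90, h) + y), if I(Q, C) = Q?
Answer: √33923 ≈ 184.18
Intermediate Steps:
y = 33833 (y = 4 + 33829 = 33833)
√(I(90, h) + y) = √(90 + 33833) = √33923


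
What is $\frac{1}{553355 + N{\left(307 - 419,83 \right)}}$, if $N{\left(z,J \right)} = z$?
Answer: $\frac{1}{553243} \approx 1.8075 \cdot 10^{-6}$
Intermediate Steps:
$\frac{1}{553355 + N{\left(307 - 419,83 \right)}} = \frac{1}{553355 + \left(307 - 419\right)} = \frac{1}{553355 - 112} = \frac{1}{553243}$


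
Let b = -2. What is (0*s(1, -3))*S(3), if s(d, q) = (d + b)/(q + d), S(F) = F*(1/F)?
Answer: 0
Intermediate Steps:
S(F) = 1 (S(F) = F/F = 1)
s(d, q) = (-2 + d)/(d + q) (s(d, q) = (d - 2)/(q + d) = (-2 + d)/(d + q))
(0*s(1, -3))*S(3) = (0*((-2 + 1)/(1 - 3)))*1 = (0*(-1/(-2)))*1 = (0*(-½*(-1)))*1 = (0*(½))*1 = 0*1 = 0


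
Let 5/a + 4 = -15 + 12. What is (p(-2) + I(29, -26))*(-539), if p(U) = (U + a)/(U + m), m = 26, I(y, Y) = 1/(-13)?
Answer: 31955/312 ≈ 102.42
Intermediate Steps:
I(y, Y) = -1/13
a = -5/7 (a = 5/(-4 + (-15 + 12)) = 5/(-4 - 3) = 5/(-7) = 5*(-⅐) = -5/7 ≈ -0.71429)
p(U) = (-5/7 + U)/(26 + U) (p(U) = (U - 5/7)/(U + 26) = (-5/7 + U)/(26 + U))
(p(-2) + I(29, -26))*(-539) = ((-5/7 - 2)/(26 - 2) - 1/13)*(-539) = (-19/7/24 - 1/13)*(-539) = ((1/24)*(-19/7) - 1/13)*(-539) = (-19/168 - 1/13)*(-539) = -415/2184*(-539) = 31955/312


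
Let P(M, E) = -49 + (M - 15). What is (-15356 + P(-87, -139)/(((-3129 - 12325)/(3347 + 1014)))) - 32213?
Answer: -734472815/15454 ≈ -47526.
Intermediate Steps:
P(M, E) = -64 + M (P(M, E) = -49 + (-15 + M) = -64 + M)
(-15356 + P(-87, -139)/(((-3129 - 12325)/(3347 + 1014)))) - 32213 = (-15356 + (-64 - 87)/(((-3129 - 12325)/(3347 + 1014)))) - 32213 = (-15356 - 151/((-15454/4361))) - 32213 = (-15356 - 151/((-15454*1/4361))) - 32213 = (-15356 - 151/(-15454/4361)) - 32213 = (-15356 - 151*(-4361/15454)) - 32213 = (-15356 + 658511/15454) - 32213 = -236653113/15454 - 32213 = -734472815/15454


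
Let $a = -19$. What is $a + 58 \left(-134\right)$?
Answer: $-7791$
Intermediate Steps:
$a + 58 \left(-134\right) = -19 + 58 \left(-134\right) = -19 - 7772 = -7791$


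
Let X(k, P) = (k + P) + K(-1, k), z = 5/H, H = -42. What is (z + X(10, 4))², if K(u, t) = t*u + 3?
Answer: 83521/1764 ≈ 47.348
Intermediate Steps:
K(u, t) = 3 + t*u
z = -5/42 (z = 5/(-42) = 5*(-1/42) = -5/42 ≈ -0.11905)
X(k, P) = 3 + P (X(k, P) = (k + P) + (3 + k*(-1)) = (P + k) + (3 - k) = 3 + P)
(z + X(10, 4))² = (-5/42 + (3 + 4))² = (-5/42 + 7)² = (289/42)² = 83521/1764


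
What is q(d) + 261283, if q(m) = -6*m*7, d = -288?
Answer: 273379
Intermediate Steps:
q(m) = -42*m
q(d) + 261283 = -42*(-288) + 261283 = 12096 + 261283 = 273379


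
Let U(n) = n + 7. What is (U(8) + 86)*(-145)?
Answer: -14645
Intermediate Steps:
U(n) = 7 + n
(U(8) + 86)*(-145) = ((7 + 8) + 86)*(-145) = (15 + 86)*(-145) = 101*(-145) = -14645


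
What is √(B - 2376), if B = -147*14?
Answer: I*√4434 ≈ 66.588*I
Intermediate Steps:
B = -2058
√(B - 2376) = √(-2058 - 2376) = √(-4434) = I*√4434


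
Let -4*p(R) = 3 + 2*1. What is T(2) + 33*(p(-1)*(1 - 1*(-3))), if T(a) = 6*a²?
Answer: -141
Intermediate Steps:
p(R) = -5/4 (p(R) = -(3 + 2*1)/4 = -(3 + 2)/4 = -¼*5 = -5/4)
T(2) + 33*(p(-1)*(1 - 1*(-3))) = 6*2² + 33*(-5*(1 - 1*(-3))/4) = 6*4 + 33*(-5*(1 + 3)/4) = 24 + 33*(-5/4*4) = 24 + 33*(-5) = 24 - 165 = -141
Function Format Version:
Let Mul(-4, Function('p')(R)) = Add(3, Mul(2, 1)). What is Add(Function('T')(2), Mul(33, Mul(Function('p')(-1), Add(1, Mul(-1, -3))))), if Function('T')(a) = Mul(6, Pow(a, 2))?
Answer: -141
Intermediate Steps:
Function('p')(R) = Rational(-5, 4) (Function('p')(R) = Mul(Rational(-1, 4), Add(3, Mul(2, 1))) = Mul(Rational(-1, 4), Add(3, 2)) = Mul(Rational(-1, 4), 5) = Rational(-5, 4))
Add(Function('T')(2), Mul(33, Mul(Function('p')(-1), Add(1, Mul(-1, -3))))) = Add(Mul(6, Pow(2, 2)), Mul(33, Mul(Rational(-5, 4), Add(1, Mul(-1, -3))))) = Add(Mul(6, 4), Mul(33, Mul(Rational(-5, 4), Add(1, 3)))) = Add(24, Mul(33, Mul(Rational(-5, 4), 4))) = Add(24, Mul(33, -5)) = Add(24, -165) = -141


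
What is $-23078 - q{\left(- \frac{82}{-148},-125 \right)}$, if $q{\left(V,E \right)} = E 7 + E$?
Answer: $-22078$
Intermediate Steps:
$q{\left(V,E \right)} = 8 E$ ($q{\left(V,E \right)} = 7 E + E = 8 E$)
$-23078 - q{\left(- \frac{82}{-148},-125 \right)} = -23078 - 8 \left(-125\right) = -23078 - -1000 = -23078 + 1000 = -22078$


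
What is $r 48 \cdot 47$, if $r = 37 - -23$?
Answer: $135360$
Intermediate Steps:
$r = 60$ ($r = 37 + 23 = 60$)
$r 48 \cdot 47 = 60 \cdot 48 \cdot 47 = 2880 \cdot 47 = 135360$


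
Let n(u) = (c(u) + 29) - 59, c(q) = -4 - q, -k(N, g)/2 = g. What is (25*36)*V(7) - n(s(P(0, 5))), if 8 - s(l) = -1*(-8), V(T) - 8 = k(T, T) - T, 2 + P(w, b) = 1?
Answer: -11666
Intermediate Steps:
P(w, b) = -1 (P(w, b) = -2 + 1 = -1)
k(N, g) = -2*g
V(T) = 8 - 3*T (V(T) = 8 + (-2*T - T) = 8 - 3*T)
s(l) = 0 (s(l) = 8 - (-1)*(-8) = 8 - 1*8 = 8 - 8 = 0)
n(u) = -34 - u (n(u) = ((-4 - u) + 29) - 59 = (25 - u) - 59 = -34 - u)
(25*36)*V(7) - n(s(P(0, 5))) = (25*36)*(8 - 3*7) - (-34 - 1*0) = 900*(8 - 21) - (-34 + 0) = 900*(-13) - 1*(-34) = -11700 + 34 = -11666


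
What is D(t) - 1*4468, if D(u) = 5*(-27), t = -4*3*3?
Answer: -4603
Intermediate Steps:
t = -36 (t = -12*3 = -36)
D(u) = -135
D(t) - 1*4468 = -135 - 1*4468 = -135 - 4468 = -4603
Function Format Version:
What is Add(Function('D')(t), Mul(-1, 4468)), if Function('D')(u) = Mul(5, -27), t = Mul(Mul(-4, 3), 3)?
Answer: -4603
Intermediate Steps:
t = -36 (t = Mul(-12, 3) = -36)
Function('D')(u) = -135
Add(Function('D')(t), Mul(-1, 4468)) = Add(-135, Mul(-1, 4468)) = Add(-135, -4468) = -4603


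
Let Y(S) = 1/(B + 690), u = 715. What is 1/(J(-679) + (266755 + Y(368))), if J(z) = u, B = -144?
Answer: 546/146038621 ≈ 3.7387e-6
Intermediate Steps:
Y(S) = 1/546 (Y(S) = 1/(-144 + 690) = 1/546)
J(z) = 715
1/(J(-679) + (266755 + Y(368))) = 1/(715 + (266755 + 1/546)) = 1/(715 + 145648231/546) = 1/(146038621/546) = 546/146038621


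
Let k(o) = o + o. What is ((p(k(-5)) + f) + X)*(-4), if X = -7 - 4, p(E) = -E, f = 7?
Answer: -24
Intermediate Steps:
k(o) = 2*o
X = -11
((p(k(-5)) + f) + X)*(-4) = ((-2*(-5) + 7) - 11)*(-4) = ((-1*(-10) + 7) - 11)*(-4) = ((10 + 7) - 11)*(-4) = (17 - 11)*(-4) = 6*(-4) = -24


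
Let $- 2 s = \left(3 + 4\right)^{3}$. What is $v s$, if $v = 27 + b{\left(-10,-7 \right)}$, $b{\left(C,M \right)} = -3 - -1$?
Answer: $- \frac{8575}{2} \approx -4287.5$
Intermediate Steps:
$b{\left(C,M \right)} = -2$ ($b{\left(C,M \right)} = -3 + 1 = -2$)
$s = - \frac{343}{2}$ ($s = - \frac{\left(3 + 4\right)^{3}}{2} = - \frac{7^{3}}{2} = \left(- \frac{1}{2}\right) 343 = - \frac{343}{2} \approx -171.5$)
$v = 25$ ($v = 27 - 2 = 25$)
$v s = 25 \left(- \frac{343}{2}\right) = - \frac{8575}{2}$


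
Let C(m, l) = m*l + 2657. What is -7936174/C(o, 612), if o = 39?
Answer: -7936174/26525 ≈ -299.20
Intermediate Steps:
C(m, l) = 2657 + l*m (C(m, l) = l*m + 2657 = 2657 + l*m)
-7936174/C(o, 612) = -7936174/(2657 + 612*39) = -7936174/(2657 + 23868) = -7936174/26525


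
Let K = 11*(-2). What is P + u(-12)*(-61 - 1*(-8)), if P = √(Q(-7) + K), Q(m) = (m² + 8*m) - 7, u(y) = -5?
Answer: 265 + 6*I ≈ 265.0 + 6.0*I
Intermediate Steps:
Q(m) = -7 + m² + 8*m
K = -22
P = 6*I (P = √((-7 + (-7)² + 8*(-7)) - 22) = √((-7 + 49 - 56) - 22) = √(-14 - 22) = √(-36) = 6*I ≈ 6.0*I)
P + u(-12)*(-61 - 1*(-8)) = 6*I - 5*(-61 - 1*(-8)) = 6*I - 5*(-61 + 8) = 6*I - 5*(-53) = 6*I + 265 = 265 + 6*I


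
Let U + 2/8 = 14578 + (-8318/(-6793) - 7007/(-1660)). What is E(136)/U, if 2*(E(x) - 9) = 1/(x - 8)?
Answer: 6498013975/10524521918464 ≈ 0.00061742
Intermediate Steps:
E(x) = 9 + 1/(2*(-8 + x)) (E(x) = 9 + 1/(2*(x - 8)) = 9 + 1/(2*(-8 + x)))
U = 41111413744/2819095 (U = -¼ + (14578 + (-8318/(-6793) - 7007/(-1660))) = -¼ + (14578 + (-8318*(-1/6793) - 7007*(-1/1660))) = -¼ + (14578 + (8318/6793 + 7007/1660)) = -¼ + (14578 + 61406431/11276380) = -¼ + 164448474071/11276380 = 41111413744/2819095 ≈ 14583.)
E(136)/U = ((-143 + 18*136)/(2*(-8 + 136)))/(41111413744/2819095) = ((½)*(-143 + 2448)/128)*(2819095/41111413744) = ((½)*(1/128)*2305)*(2819095/41111413744) = (2305/256)*(2819095/41111413744) = 6498013975/10524521918464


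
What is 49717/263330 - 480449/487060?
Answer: -2046029463/2565150196 ≈ -0.79763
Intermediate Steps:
49717/263330 - 480449/487060 = -2046029463/2565150196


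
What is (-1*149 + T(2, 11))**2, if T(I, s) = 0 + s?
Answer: 19044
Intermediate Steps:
T(I, s) = s
(-1*149 + T(2, 11))**2 = (-1*149 + 11)**2 = (-149 + 11)**2 = (-138)**2 = 19044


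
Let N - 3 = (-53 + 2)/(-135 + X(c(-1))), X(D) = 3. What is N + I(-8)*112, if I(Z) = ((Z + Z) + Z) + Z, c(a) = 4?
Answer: -157547/44 ≈ -3580.6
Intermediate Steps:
I(Z) = 4*Z (I(Z) = (2*Z + Z) + Z = 3*Z + Z = 4*Z)
N = 149/44 (N = 3 + (-53 + 2)/(-135 + 3) = 3 - 51/(-132) = 3 - 51*(-1/132) = 3 + 17/44 = 149/44 ≈ 3.3864)
N + I(-8)*112 = 149/44 + (4*(-8))*112 = 149/44 - 32*112 = 149/44 - 3584 = -157547/44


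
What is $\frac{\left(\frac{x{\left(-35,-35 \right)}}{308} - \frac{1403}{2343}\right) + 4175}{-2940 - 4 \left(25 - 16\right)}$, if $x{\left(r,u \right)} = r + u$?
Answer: $- \frac{19560179}{13945536} \approx -1.4026$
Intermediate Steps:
$\frac{\left(\frac{x{\left(-35,-35 \right)}}{308} - \frac{1403}{2343}\right) + 4175}{-2940 - 4 \left(25 - 16\right)} = \frac{\left(\frac{-35 - 35}{308} - \frac{1403}{2343}\right) + 4175}{-2940 - 4 \left(25 - 16\right)} = \frac{\left(\left(-70\right) \frac{1}{308} - \frac{1403}{2343}\right) + 4175}{-2940 - 36} = \frac{\left(- \frac{5}{22} - \frac{1403}{2343}\right) + 4175}{-2940 - 36} = \frac{- \frac{3871}{4686} + 4175}{-2976} = \frac{19560179}{4686} \left(- \frac{1}{2976}\right) = - \frac{19560179}{13945536}$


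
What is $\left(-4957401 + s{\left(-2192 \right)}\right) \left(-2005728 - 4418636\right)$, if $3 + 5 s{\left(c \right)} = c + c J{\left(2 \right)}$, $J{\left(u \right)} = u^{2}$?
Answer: $\frac{159311172892352}{5} \approx 3.1862 \cdot 10^{13}$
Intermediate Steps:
$s{\left(c \right)} = - \frac{3}{5} + c$ ($s{\left(c \right)} = - \frac{3}{5} + \frac{c + c 2^{2}}{5} = - \frac{3}{5} + \frac{c + c 4}{5} = - \frac{3}{5} + \frac{c + 4 c}{5} = - \frac{3}{5} + \frac{5 c}{5} = - \frac{3}{5} + c$)
$\left(-4957401 + s{\left(-2192 \right)}\right) \left(-2005728 - 4418636\right) = \left(-4957401 - \frac{10963}{5}\right) \left(-2005728 - 4418636\right) = \left(-4957401 - \frac{10963}{5}\right) \left(-6424364\right) = \left(- \frac{24797968}{5}\right) \left(-6424364\right) = \frac{159311172892352}{5}$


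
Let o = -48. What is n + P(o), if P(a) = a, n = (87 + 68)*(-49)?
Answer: -7643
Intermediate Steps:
n = -7595 (n = 155*(-49) = -7595)
n + P(o) = -7595 - 48 = -7643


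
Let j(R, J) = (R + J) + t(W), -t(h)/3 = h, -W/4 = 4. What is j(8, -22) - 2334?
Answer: -2300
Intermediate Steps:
W = -16 (W = -4*4 = -16)
t(h) = -3*h
j(R, J) = 48 + J + R (j(R, J) = (R + J) - 3*(-16) = (J + R) + 48 = 48 + J + R)
j(8, -22) - 2334 = (48 - 22 + 8) - 2334 = 34 - 2334 = -2300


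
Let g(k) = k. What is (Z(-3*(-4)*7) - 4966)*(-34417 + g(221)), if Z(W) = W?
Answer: 166944872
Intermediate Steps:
(Z(-3*(-4)*7) - 4966)*(-34417 + g(221)) = (-3*(-4)*7 - 4966)*(-34417 + 221) = (12*7 - 4966)*(-34196) = (84 - 4966)*(-34196) = -4882*(-34196) = 166944872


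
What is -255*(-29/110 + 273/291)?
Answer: -367047/2134 ≈ -172.00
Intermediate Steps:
-255*(-29/110 + 273/291) = -255*(-29*1/110 + 273*(1/291)) = -255*(-29/110 + 91/97) = -255*7197/10670 = -367047/2134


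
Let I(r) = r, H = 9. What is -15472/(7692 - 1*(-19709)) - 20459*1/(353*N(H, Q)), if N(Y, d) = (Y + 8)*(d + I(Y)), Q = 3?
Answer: -1674766723/1973200812 ≈ -0.84876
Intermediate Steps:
N(Y, d) = (8 + Y)*(Y + d) (N(Y, d) = (Y + 8)*(d + Y) = (8 + Y)*(Y + d))
-15472/(7692 - 1*(-19709)) - 20459*1/(353*N(H, Q)) = -15472/(7692 - 1*(-19709)) - 20459*1/(353*(9² + 8*9 + 8*3 + 9*3)) = -15472/(7692 + 19709) - 20459*1/(353*(81 + 72 + 24 + 27)) = -15472/27401 - 20459/(204*353) = -15472*1/27401 - 20459/72012 = -15472/27401 - 20459*1/72012 = -15472/27401 - 20459/72012 = -1674766723/1973200812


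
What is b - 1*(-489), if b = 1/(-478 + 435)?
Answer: 21026/43 ≈ 488.98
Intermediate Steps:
b = -1/43 (b = 1/(-43) = -1/43 ≈ -0.023256)
b - 1*(-489) = -1/43 - 1*(-489) = -1/43 + 489 = 21026/43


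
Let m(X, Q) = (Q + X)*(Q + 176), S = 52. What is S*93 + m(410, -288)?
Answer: -8828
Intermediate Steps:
m(X, Q) = (176 + Q)*(Q + X) (m(X, Q) = (Q + X)*(176 + Q) = (176 + Q)*(Q + X))
S*93 + m(410, -288) = 52*93 + ((-288)² + 176*(-288) + 176*410 - 288*410) = 4836 + (82944 - 50688 + 72160 - 118080) = 4836 - 13664 = -8828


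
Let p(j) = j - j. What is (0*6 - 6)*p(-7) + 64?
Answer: 64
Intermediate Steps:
p(j) = 0
(0*6 - 6)*p(-7) + 64 = (0*6 - 6)*0 + 64 = (0 - 6)*0 + 64 = -6*0 + 64 = 0 + 64 = 64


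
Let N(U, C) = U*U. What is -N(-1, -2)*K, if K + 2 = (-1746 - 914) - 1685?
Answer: 4347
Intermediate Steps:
N(U, C) = U**2
K = -4347 (K = -2 + ((-1746 - 914) - 1685) = -2 + (-2660 - 1685) = -2 - 4345 = -4347)
-N(-1, -2)*K = -(-1)**2*(-4347) = -(-4347) = -1*(-4347) = 4347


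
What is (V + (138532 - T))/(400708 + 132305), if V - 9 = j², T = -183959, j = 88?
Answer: 330244/533013 ≈ 0.61958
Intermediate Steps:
V = 7753 (V = 9 + 88² = 9 + 7744 = 7753)
(V + (138532 - T))/(400708 + 132305) = (7753 + (138532 - 1*(-183959)))/(400708 + 132305) = (7753 + (138532 + 183959))/533013 = (7753 + 322491)*(1/533013) = 330244*(1/533013) = 330244/533013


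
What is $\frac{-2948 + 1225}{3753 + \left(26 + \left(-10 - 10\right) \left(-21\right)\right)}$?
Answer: $- \frac{1723}{4199} \approx -0.41034$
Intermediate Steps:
$\frac{-2948 + 1225}{3753 + \left(26 + \left(-10 - 10\right) \left(-21\right)\right)} = - \frac{1723}{3753 + \left(26 - -420\right)} = - \frac{1723}{3753 + \left(26 + 420\right)} = - \frac{1723}{3753 + 446} = - \frac{1723}{4199}$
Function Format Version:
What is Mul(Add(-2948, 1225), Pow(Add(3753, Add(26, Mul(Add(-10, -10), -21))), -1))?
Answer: Rational(-1723, 4199) ≈ -0.41034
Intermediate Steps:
Mul(Add(-2948, 1225), Pow(Add(3753, Add(26, Mul(Add(-10, -10), -21))), -1)) = Mul(-1723, Pow(Add(3753, Add(26, Mul(-20, -21))), -1)) = Mul(-1723, Pow(Add(3753, Add(26, 420)), -1)) = Mul(-1723, Pow(Add(3753, 446), -1)) = Mul(-1723, Pow(4199, -1)) = Mul(-1723, Rational(1, 4199)) = Rational(-1723, 4199)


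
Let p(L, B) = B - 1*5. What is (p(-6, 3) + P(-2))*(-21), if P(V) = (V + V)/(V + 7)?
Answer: 294/5 ≈ 58.800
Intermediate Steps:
P(V) = 2*V/(7 + V) (P(V) = (2*V)/(7 + V) = 2*V/(7 + V))
p(L, B) = -5 + B (p(L, B) = B - 5 = -5 + B)
(p(-6, 3) + P(-2))*(-21) = ((-5 + 3) + 2*(-2)/(7 - 2))*(-21) = (-2 + 2*(-2)/5)*(-21) = (-2 + 2*(-2)*(⅕))*(-21) = (-2 - ⅘)*(-21) = -14/5*(-21) = 294/5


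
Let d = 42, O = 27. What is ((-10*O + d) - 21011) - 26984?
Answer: -48223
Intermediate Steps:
((-10*O + d) - 21011) - 26984 = ((-10*27 + 42) - 21011) - 26984 = ((-270 + 42) - 21011) - 26984 = (-228 - 21011) - 26984 = -21239 - 26984 = -48223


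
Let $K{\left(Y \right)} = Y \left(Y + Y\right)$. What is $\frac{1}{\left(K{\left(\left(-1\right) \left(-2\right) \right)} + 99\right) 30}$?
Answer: $\frac{1}{3210} \approx 0.00031153$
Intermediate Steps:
$K{\left(Y \right)} = 2 Y^{2}$ ($K{\left(Y \right)} = Y 2 Y = 2 Y^{2}$)
$\frac{1}{\left(K{\left(\left(-1\right) \left(-2\right) \right)} + 99\right) 30} = \frac{1}{\left(2 \left(\left(-1\right) \left(-2\right)\right)^{2} + 99\right) 30} = \frac{1}{\left(2 \cdot 2^{2} + 99\right) 30} = \frac{1}{\left(2 \cdot 4 + 99\right) 30} = \frac{1}{\left(8 + 99\right) 30} = \frac{1}{107 \cdot 30} = \frac{1}{3210}$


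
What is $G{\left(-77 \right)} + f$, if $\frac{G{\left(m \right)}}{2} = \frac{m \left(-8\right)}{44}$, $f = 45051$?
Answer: $45079$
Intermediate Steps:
$G{\left(m \right)} = - \frac{4 m}{11}$ ($G{\left(m \right)} = 2 \frac{m \left(-8\right)}{44} = 2 - 8 m \frac{1}{44} = 2 \left(- \frac{2 m}{11}\right) = - \frac{4 m}{11}$)
$G{\left(-77 \right)} + f = \left(- \frac{4}{11}\right) \left(-77\right) + 45051 = 28 + 45051 = 45079$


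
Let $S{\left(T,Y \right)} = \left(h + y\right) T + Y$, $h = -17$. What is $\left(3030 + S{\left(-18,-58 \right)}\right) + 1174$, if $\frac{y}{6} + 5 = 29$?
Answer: $1860$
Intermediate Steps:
$y = 144$ ($y = -30 + 6 \cdot 29 = -30 + 174 = 144$)
$S{\left(T,Y \right)} = Y + 127 T$ ($S{\left(T,Y \right)} = \left(-17 + 144\right) T + Y = 127 T + Y = Y + 127 T$)
$\left(3030 + S{\left(-18,-58 \right)}\right) + 1174 = \left(3030 + \left(-58 + 127 \left(-18\right)\right)\right) + 1174 = \left(3030 - 2344\right) + 1174 = 686 + 1174 = 1860$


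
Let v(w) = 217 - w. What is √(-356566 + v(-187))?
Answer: I*√356162 ≈ 596.79*I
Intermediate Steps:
√(-356566 + v(-187)) = √(-356566 + (217 - 1*(-187))) = √(-356566 + (217 + 187)) = √(-356566 + 404) = √(-356162) = I*√356162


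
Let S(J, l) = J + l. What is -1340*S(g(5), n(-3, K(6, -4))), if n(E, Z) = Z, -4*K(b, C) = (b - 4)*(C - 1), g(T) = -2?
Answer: -670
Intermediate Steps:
K(b, C) = -(-1 + C)*(-4 + b)/4 (K(b, C) = -(b - 4)*(C - 1)/4 = -(-4 + b)*(-1 + C)/4 = -(-1 + C)*(-4 + b)/4)
-1340*S(g(5), n(-3, K(6, -4))) = -1340*(-2 + (-1 - 4 + (¼)*6 - ¼*(-4)*6)) = -1340*(-2 + (-1 - 4 + 3/2 + 6)) = -1340*(-2 + 5/2) = -1340*½ = -670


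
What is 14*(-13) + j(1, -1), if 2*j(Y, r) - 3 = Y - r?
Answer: -359/2 ≈ -179.50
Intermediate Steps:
j(Y, r) = 3/2 + Y/2 - r/2 (j(Y, r) = 3/2 + (Y - r)/2 = 3/2 + (Y/2 - r/2) = 3/2 + Y/2 - r/2)
14*(-13) + j(1, -1) = 14*(-13) + (3/2 + (1/2)*1 - 1/2*(-1)) = -182 + (3/2 + 1/2 + 1/2) = -182 + 5/2 = -359/2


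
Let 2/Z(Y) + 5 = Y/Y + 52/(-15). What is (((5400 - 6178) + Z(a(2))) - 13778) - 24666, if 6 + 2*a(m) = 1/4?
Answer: -2196447/56 ≈ -39222.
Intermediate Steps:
a(m) = -23/8 (a(m) = -3 + (1/2)/4 = -3 + (1/2)*(1/4) = -3 + 1/8 = -23/8)
Z(Y) = -15/56 (Z(Y) = 2/(-5 + (Y/Y + 52/(-15))) = 2/(-5 + (1 + 52*(-1/15))) = 2/(-5 + (1 - 52/15)) = 2/(-5 - 37/15) = 2/(-112/15) = 2*(-15/112) = -15/56)
(((5400 - 6178) + Z(a(2))) - 13778) - 24666 = (((5400 - 6178) - 15/56) - 13778) - 24666 = ((-778 - 15/56) - 13778) - 24666 = (-43583/56 - 13778) - 24666 = -815151/56 - 24666 = -2196447/56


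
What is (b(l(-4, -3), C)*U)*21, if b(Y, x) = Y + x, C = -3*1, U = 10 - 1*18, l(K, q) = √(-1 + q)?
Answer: 504 - 336*I ≈ 504.0 - 336.0*I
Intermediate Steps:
U = -8 (U = 10 - 18 = -8)
C = -3
(b(l(-4, -3), C)*U)*21 = ((√(-1 - 3) - 3)*(-8))*21 = ((√(-4) - 3)*(-8))*21 = ((2*I - 3)*(-8))*21 = ((-3 + 2*I)*(-8))*21 = (24 - 16*I)*21 = 504 - 336*I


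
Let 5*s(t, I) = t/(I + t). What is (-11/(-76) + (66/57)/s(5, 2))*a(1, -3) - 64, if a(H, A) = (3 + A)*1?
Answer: -64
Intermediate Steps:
s(t, I) = t/(5*(I + t)) (s(t, I) = (t/(I + t))/5 = t/(5*(I + t)))
a(H, A) = 3 + A
(-11/(-76) + (66/57)/s(5, 2))*a(1, -3) - 64 = (-11/(-76) + (66/57)/(((1/5)*5/(2 + 5))))*(3 - 3) - 64 = (-11*(-1/76) + (66*(1/57))/(((1/5)*5/7)))*0 - 64 = (11/76 + 22/(19*(((1/5)*5*(1/7)))))*0 - 64 = (11/76 + 22/(19*(1/7)))*0 - 64 = (11/76 + (22/19)*7)*0 - 64 = (11/76 + 154/19)*0 - 64 = (33/4)*0 - 64 = 0 - 64 = -64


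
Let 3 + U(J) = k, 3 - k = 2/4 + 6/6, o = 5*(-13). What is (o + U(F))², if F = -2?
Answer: 17689/4 ≈ 4422.3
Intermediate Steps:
o = -65
k = 3/2 (k = 3 - (2/4 + 6/6) = 3 - (2*(¼) + 6*(⅙)) = 3 - (½ + 1) = 3 - 1*3/2 = 3 - 3/2 = 3/2 ≈ 1.5000)
U(J) = -3/2 (U(J) = -3 + 3/2 = -3/2)
(o + U(F))² = (-65 - 3/2)² = (-133/2)² = 17689/4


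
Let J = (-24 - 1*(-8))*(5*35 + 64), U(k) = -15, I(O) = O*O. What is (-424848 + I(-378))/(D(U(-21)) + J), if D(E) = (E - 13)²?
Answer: 70491/760 ≈ 92.751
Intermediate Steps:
I(O) = O²
D(E) = (-13 + E)²
J = -3824 (J = (-24 + 8)*(175 + 64) = -16*239 = -3824)
(-424848 + I(-378))/(D(U(-21)) + J) = (-424848 + (-378)²)/((-13 - 15)² - 3824) = (-424848 + 142884)/((-28)² - 3824) = -281964/(784 - 3824) = -281964/(-3040) = -281964*(-1/3040) = 70491/760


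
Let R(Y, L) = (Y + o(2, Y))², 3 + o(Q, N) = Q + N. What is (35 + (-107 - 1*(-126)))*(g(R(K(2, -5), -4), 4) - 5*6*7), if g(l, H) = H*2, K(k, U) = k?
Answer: -10908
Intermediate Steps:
o(Q, N) = -3 + N + Q (o(Q, N) = -3 + (Q + N) = -3 + (N + Q) = -3 + N + Q)
R(Y, L) = (-1 + 2*Y)² (R(Y, L) = (Y + (-3 + Y + 2))² = (Y + (-1 + Y))² = (-1 + 2*Y)²)
g(l, H) = 2*H
(35 + (-107 - 1*(-126)))*(g(R(K(2, -5), -4), 4) - 5*6*7) = (35 + (-107 - 1*(-126)))*(2*4 - 5*6*7) = (35 + (-107 + 126))*(8 - 30*7) = (35 + 19)*(8 - 210) = 54*(-202) = -10908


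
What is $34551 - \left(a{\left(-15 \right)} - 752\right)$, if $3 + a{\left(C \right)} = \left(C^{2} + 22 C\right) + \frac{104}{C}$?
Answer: $\frac{531269}{15} \approx 35418.0$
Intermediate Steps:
$a{\left(C \right)} = -3 + C^{2} + 22 C + \frac{104}{C}$ ($a{\left(C \right)} = -3 + \left(\left(C^{2} + 22 C\right) + \frac{104}{C}\right) = -3 + \left(C^{2} + 22 C + \frac{104}{C}\right) = -3 + C^{2} + 22 C + \frac{104}{C}$)
$34551 - \left(a{\left(-15 \right)} - 752\right) = 34551 - \left(\left(-3 + \left(-15\right)^{2} + 22 \left(-15\right) + \frac{104}{-15}\right) - 752\right) = 34551 - \left(\left(-3 + 225 - 330 + 104 \left(- \frac{1}{15}\right)\right) - 752\right) = 34551 - \left(\left(-3 + 225 - 330 - \frac{104}{15}\right) - 752\right) = 34551 - \left(- \frac{1724}{15} - 752\right) = 34551 - - \frac{13004}{15} = 34551 + \frac{13004}{15} = \frac{531269}{15}$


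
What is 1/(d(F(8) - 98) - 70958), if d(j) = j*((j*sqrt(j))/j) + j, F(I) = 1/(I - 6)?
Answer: -568444/40398487517 + 390*I*sqrt(390)/40398487517 ≈ -1.4071e-5 + 1.9065e-7*I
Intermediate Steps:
F(I) = 1/(-6 + I)
d(j) = j + j**(3/2) (d(j) = j*(j**(3/2)/j) + j = j*sqrt(j) + j = j**(3/2) + j = j + j**(3/2))
1/(d(F(8) - 98) - 70958) = 1/(((1/(-6 + 8) - 98) + (1/(-6 + 8) - 98)**(3/2)) - 70958) = 1/(((1/2 - 98) + (1/2 - 98)**(3/2)) - 70958) = 1/((-195/2 + (-195/2)**(3/2)) - 70958) = 1/((-195/2 - 195*I*sqrt(390)/4) - 70958) = 1/(-142111/2 - 195*I*sqrt(390)/4)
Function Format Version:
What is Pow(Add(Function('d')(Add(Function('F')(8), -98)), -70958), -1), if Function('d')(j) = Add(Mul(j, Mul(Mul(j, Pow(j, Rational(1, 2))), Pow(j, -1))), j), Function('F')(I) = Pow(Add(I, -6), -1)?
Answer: Add(Rational(-568444, 40398487517), Mul(Rational(390, 40398487517), I, Pow(390, Rational(1, 2)))) ≈ Add(-1.4071e-5, Mul(1.9065e-7, I))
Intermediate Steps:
Function('F')(I) = Pow(Add(-6, I), -1)
Function('d')(j) = Add(j, Pow(j, Rational(3, 2))) (Function('d')(j) = Add(Mul(j, Mul(Pow(j, Rational(3, 2)), Pow(j, -1))), j) = Add(Mul(j, Pow(j, Rational(1, 2))), j) = Add(Pow(j, Rational(3, 2)), j) = Add(j, Pow(j, Rational(3, 2))))
Pow(Add(Function('d')(Add(Function('F')(8), -98)), -70958), -1) = Pow(Add(Add(Add(Pow(Add(-6, 8), -1), -98), Pow(Add(Pow(Add(-6, 8), -1), -98), Rational(3, 2))), -70958), -1) = Pow(Add(Add(Add(Pow(2, -1), -98), Pow(Add(Pow(2, -1), -98), Rational(3, 2))), -70958), -1) = Pow(Add(Add(Add(Rational(1, 2), -98), Pow(Add(Rational(1, 2), -98), Rational(3, 2))), -70958), -1) = Pow(Add(Add(Rational(-195, 2), Pow(Rational(-195, 2), Rational(3, 2))), -70958), -1) = Pow(Add(Add(Rational(-195, 2), Mul(Rational(-195, 4), I, Pow(390, Rational(1, 2)))), -70958), -1) = Pow(Add(Rational(-142111, 2), Mul(Rational(-195, 4), I, Pow(390, Rational(1, 2)))), -1)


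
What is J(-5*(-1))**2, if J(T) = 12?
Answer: 144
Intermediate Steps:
J(-5*(-1))**2 = 12**2 = 144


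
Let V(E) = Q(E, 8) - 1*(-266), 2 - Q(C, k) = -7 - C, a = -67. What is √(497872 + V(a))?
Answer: 4*√31130 ≈ 705.75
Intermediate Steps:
Q(C, k) = 9 + C (Q(C, k) = 2 - (-7 - C) = 2 + (7 + C) = 9 + C)
V(E) = 275 + E (V(E) = (9 + E) - 1*(-266) = (9 + E) + 266 = 275 + E)
√(497872 + V(a)) = √(497872 + (275 - 67)) = √(497872 + 208) = √498080 = 4*√31130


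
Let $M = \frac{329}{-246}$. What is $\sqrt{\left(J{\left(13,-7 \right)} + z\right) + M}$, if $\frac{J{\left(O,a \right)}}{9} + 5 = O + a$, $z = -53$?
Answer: $\frac{i \sqrt{2743638}}{246} \approx 6.7333 i$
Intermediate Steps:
$J{\left(O,a \right)} = -45 + 9 O + 9 a$ ($J{\left(O,a \right)} = -45 + 9 \left(O + a\right) = -45 + \left(9 O + 9 a\right) = -45 + 9 O + 9 a$)
$M = - \frac{329}{246}$ ($M = 329 \left(- \frac{1}{246}\right) = - \frac{329}{246} \approx -1.3374$)
$\sqrt{\left(J{\left(13,-7 \right)} + z\right) + M} = \sqrt{\left(\left(-45 + 9 \cdot 13 + 9 \left(-7\right)\right) - 53\right) - \frac{329}{246}} = \sqrt{\left(\left(-45 + 117 - 63\right) - 53\right) - \frac{329}{246}} = \sqrt{\left(9 - 53\right) - \frac{329}{246}} = \sqrt{-44 - \frac{329}{246}} = \sqrt{- \frac{11153}{246}} = \frac{i \sqrt{2743638}}{246}$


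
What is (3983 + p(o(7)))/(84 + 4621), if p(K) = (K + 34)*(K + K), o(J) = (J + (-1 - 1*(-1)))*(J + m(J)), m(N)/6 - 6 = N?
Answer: 752493/4705 ≈ 159.93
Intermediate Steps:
m(N) = 36 + 6*N
o(J) = J*(36 + 7*J) (o(J) = (J + (-1 - 1*(-1)))*(J + (36 + 6*J)) = (J + (-1 + 1))*(36 + 7*J) = (J + 0)*(36 + 7*J) = J*(36 + 7*J))
p(K) = 2*K*(34 + K) (p(K) = (34 + K)*(2*K) = 2*K*(34 + K))
(3983 + p(o(7)))/(84 + 4621) = (3983 + 2*(7*(36 + 7*7))*(34 + 7*(36 + 7*7)))/(84 + 4621) = (3983 + 2*(7*(36 + 49))*(34 + 7*(36 + 49)))/4705 = (3983 + 2*(7*85)*(34 + 7*85))*(1/4705) = (3983 + 2*595*(34 + 595))*(1/4705) = (3983 + 2*595*629)*(1/4705) = (3983 + 748510)*(1/4705) = 752493*(1/4705) = 752493/4705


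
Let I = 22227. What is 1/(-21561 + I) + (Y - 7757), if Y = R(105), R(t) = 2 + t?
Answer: -5094899/666 ≈ -7650.0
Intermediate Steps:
Y = 107 (Y = 2 + 105 = 107)
1/(-21561 + I) + (Y - 7757) = 1/(-21561 + 22227) + (107 - 7757) = 1/666 - 7650 = -5094899/666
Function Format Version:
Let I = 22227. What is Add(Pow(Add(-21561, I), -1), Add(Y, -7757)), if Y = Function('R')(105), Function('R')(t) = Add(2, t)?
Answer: Rational(-5094899, 666) ≈ -7650.0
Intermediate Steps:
Y = 107 (Y = Add(2, 105) = 107)
Add(Pow(Add(-21561, I), -1), Add(Y, -7757)) = Add(Pow(Add(-21561, 22227), -1), Add(107, -7757)) = Add(Pow(666, -1), -7650) = Add(Rational(1, 666), -7650) = Rational(-5094899, 666)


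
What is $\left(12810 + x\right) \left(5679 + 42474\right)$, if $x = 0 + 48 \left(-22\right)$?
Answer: $565990362$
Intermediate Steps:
$x = -1056$ ($x = 0 - 1056 = -1056$)
$\left(12810 + x\right) \left(5679 + 42474\right) = \left(12810 - 1056\right) \left(5679 + 42474\right) = 11754 \cdot 48153 = 565990362$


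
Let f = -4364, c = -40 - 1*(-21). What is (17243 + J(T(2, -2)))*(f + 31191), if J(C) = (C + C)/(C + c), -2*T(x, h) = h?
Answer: 4163174822/9 ≈ 4.6258e+8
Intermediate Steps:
T(x, h) = -h/2
c = -19 (c = -40 + 21 = -19)
J(C) = 2*C/(-19 + C) (J(C) = (C + C)/(C - 19) = (2*C)/(-19 + C) = 2*C/(-19 + C))
(17243 + J(T(2, -2)))*(f + 31191) = (17243 + 2*(-½*(-2))/(-19 - ½*(-2)))*(-4364 + 31191) = (17243 + 2*1/(-19 + 1))*26827 = (17243 + 2*1/(-18))*26827 = (17243 + 2*1*(-1/18))*26827 = (17243 - ⅑)*26827 = (155186/9)*26827 = 4163174822/9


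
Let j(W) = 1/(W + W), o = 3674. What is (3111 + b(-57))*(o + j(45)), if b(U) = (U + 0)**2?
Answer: 70100132/3 ≈ 2.3367e+7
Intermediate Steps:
b(U) = U**2
j(W) = 1/(2*W)
(3111 + b(-57))*(o + j(45)) = (3111 + (-57)**2)*(3674 + (1/2)/45) = (3111 + 3249)*(3674 + (1/2)*(1/45)) = 6360*(3674 + 1/90) = 6360*(330661/90) = 70100132/3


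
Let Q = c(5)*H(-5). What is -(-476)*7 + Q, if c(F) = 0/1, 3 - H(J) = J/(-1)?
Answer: 3332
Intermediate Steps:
H(J) = 3 + J (H(J) = 3 - J/(-1) = 3 - J*(-1) = 3 - (-1)*J = 3 + J)
c(F) = 0 (c(F) = 0*1 = 0)
Q = 0 (Q = 0*(3 - 5) = 0*(-2) = 0)
-(-476)*7 + Q = -(-476)*7 + 0 = -34*(-98) + 0 = 3332 + 0 = 3332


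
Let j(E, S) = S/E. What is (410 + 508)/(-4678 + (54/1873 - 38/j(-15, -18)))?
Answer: -5158242/26463455 ≈ -0.19492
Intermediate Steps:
(410 + 508)/(-4678 + (54/1873 - 38/j(-15, -18))) = (410 + 508)/(-4678 + (54/1873 - 38/((-18/(-15))))) = 918/(-4678 + (54*(1/1873) - 38/((-18*(-1/15))))) = 918/(-4678 + (54/1873 - 38/6/5)) = 918/(-4678 + (54/1873 - 38*5/6)) = 918/(-4678 + (54/1873 - 95/3)) = 918/(-4678 - 177773/5619) = 918/(-26463455/5619) = 918*(-5619/26463455) = -5158242/26463455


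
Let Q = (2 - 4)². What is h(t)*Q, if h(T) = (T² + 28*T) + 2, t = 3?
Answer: 380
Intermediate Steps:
h(T) = 2 + T² + 28*T
Q = 4 (Q = (-2)² = 4)
h(t)*Q = (2 + 3² + 28*3)*4 = (2 + 9 + 84)*4 = 95*4 = 380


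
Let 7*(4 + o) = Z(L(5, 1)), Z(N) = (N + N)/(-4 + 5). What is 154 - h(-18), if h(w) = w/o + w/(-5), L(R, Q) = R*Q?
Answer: 717/5 ≈ 143.40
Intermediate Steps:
L(R, Q) = Q*R
Z(N) = 2*N (Z(N) = (2*N)/1 = (2*N)*1 = 2*N)
o = -18/7 (o = -4 + (2*(1*5))/7 = -4 + (2*5)/7 = -4 + (⅐)*10 = -4 + 10/7 = -18/7 ≈ -2.5714)
h(w) = -53*w/90 (h(w) = w/(-18/7) + w/(-5) = w*(-7/18) + w*(-⅕) = -7*w/18 - w/5 = -53*w/90)
154 - h(-18) = 154 - (-53)*(-18)/90 = 154 - 1*53/5 = 154 - 53/5 = 717/5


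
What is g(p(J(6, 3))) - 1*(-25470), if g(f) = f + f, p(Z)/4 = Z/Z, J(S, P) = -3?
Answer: 25478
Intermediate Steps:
p(Z) = 4 (p(Z) = 4*(Z/Z) = 4*1 = 4)
g(f) = 2*f
g(p(J(6, 3))) - 1*(-25470) = 2*4 - 1*(-25470) = 8 + 25470 = 25478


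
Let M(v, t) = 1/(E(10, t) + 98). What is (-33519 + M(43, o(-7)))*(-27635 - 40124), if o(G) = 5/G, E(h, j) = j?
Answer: 1546696205888/681 ≈ 2.2712e+9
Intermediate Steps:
M(v, t) = 1/(98 + t) (M(v, t) = 1/(t + 98) = 1/(98 + t))
(-33519 + M(43, o(-7)))*(-27635 - 40124) = (-33519 + 1/(98 + 5/(-7)))*(-27635 - 40124) = (-33519 + 1/(98 + 5*(-⅐)))*(-67759) = (-33519 + 1/(98 - 5/7))*(-67759) = (-33519 + 1/(681/7))*(-67759) = (-33519 + 7/681)*(-67759) = -22826432/681*(-67759) = 1546696205888/681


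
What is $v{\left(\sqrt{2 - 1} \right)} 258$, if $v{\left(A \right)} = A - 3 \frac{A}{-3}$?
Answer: $516$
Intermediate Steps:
$v{\left(A \right)} = 2 A$ ($v{\left(A \right)} = A - 3 A \left(- \frac{1}{3}\right) = A - 3 \left(- \frac{A}{3}\right) = A + A = 2 A$)
$v{\left(\sqrt{2 - 1} \right)} 258 = 2 \sqrt{2 - 1} \cdot 258 = 2 \sqrt{1} \cdot 258 = 2 \cdot 1 \cdot 258 = 2 \cdot 258 = 516$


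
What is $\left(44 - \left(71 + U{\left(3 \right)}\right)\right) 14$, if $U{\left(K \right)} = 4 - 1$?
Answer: $-420$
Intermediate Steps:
$U{\left(K \right)} = 3$
$\left(44 - \left(71 + U{\left(3 \right)}\right)\right) 14 = \left(44 - 74\right) 14 = \left(-30\right) 14 = -420$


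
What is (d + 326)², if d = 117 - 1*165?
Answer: 77284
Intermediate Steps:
d = -48 (d = 117 - 165 = -48)
(d + 326)² = (-48 + 326)² = 278² = 77284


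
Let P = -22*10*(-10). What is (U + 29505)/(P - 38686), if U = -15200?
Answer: -14305/36486 ≈ -0.39207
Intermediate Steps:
P = 2200 (P = -220*(-10) = 2200)
(U + 29505)/(P - 38686) = (-15200 + 29505)/(2200 - 38686) = 14305/(-36486) = 14305*(-1/36486) = -14305/36486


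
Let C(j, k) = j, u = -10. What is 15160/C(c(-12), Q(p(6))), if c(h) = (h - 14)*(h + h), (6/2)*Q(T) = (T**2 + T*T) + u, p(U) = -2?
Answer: 1895/78 ≈ 24.295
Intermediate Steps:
Q(T) = -10/3 + 2*T**2/3 (Q(T) = ((T**2 + T*T) - 10)/3 = ((T**2 + T**2) - 10)/3 = (2*T**2 - 10)/3 = (-10 + 2*T**2)/3 = -10/3 + 2*T**2/3)
c(h) = 2*h*(-14 + h) (c(h) = (-14 + h)*(2*h) = 2*h*(-14 + h))
15160/C(c(-12), Q(p(6))) = 15160/((2*(-12)*(-14 - 12))) = 15160/((2*(-12)*(-26))) = 15160/624 = 15160*(1/624) = 1895/78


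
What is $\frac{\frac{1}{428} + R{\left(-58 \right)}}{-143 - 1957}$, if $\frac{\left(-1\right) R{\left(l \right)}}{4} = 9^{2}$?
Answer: $\frac{138671}{898800} \approx 0.15428$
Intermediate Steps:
$R{\left(l \right)} = -324$ ($R{\left(l \right)} = - 4 \cdot 9^{2} = \left(-4\right) 81 = -324$)
$\frac{\frac{1}{428} + R{\left(-58 \right)}}{-143 - 1957} = \frac{\frac{1}{428} - 324}{-143 - 1957} = \frac{\frac{1}{428} - 324}{-2100} = \left(- \frac{138671}{428}\right) \left(- \frac{1}{2100}\right) = \frac{138671}{898800}$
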